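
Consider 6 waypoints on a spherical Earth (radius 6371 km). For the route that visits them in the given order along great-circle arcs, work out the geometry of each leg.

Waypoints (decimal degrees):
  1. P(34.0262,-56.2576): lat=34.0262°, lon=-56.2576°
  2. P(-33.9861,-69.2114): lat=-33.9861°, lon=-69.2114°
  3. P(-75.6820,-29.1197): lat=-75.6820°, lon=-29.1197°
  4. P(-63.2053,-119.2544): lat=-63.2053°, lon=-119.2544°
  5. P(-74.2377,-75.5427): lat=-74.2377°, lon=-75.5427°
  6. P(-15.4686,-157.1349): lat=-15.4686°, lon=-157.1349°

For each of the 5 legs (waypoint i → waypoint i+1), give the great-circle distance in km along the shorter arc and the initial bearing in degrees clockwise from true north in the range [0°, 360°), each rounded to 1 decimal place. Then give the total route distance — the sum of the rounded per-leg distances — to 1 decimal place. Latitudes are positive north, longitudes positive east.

Leg 1: φ1=0.5938692, φ2=-0.5931693, Δφ=-1.1870386, Δλ=-0.2260865 rad; a=sin²(Δφ/2)+cosφ1·cosφ2·sin²(Δλ/2)=0.3215405057; c=2·atan2(√a, √(1-a))=1.205828770; dist=6371·c=7682.335 ≈ 7682.3 km; running total=7682.3 km
Leg 1 bearing: y=sinΔλ·cosφ2=-0.18587187, x=cosφ1·sinφ2-sinφ1·cosφ2·cosΔλ=-0.91545644; θ=atan2(y, x)=-168.5228° <0 so +360° → 191.4772° ≈ 191.5°
Leg 2: φ1=-0.5931693, φ2=-1.3209001, Δφ=-0.7277307, Δλ=0.6997322 rad; a=sin²(Δφ/2)+cosφ1·cosφ2·sin²(Δλ/2)=0.1507498426; c=2·atan2(√a, √(1-a))=0.797496654; dist=6371·c=5080.851 ≈ 5080.9 km; running total=12763.2 km
Leg 2 bearing: y=sinΔλ·cosφ2=0.15926658, x=cosφ1·sinφ2-sinφ1·cosφ2·cosΔλ=-0.69766143; θ=atan2(y, x)=167.1405° ≈ 167.1°
Leg 3: φ1=-1.3209001, φ2=-1.1031406, Δφ=0.2177595, Δλ=-1.5731473 rad; a=sin²(Δφ/2)+cosφ1·cosφ2·sin²(Δλ/2)=0.0676806445; c=2·atan2(√a, √(1-a))=0.526365535; dist=6371·c=3353.475 ≈ 3353.5 km; running total=16116.7 km
Leg 3 bearing: y=sinΔλ·cosφ2=-0.45079373, x=cosφ1·sinφ2-sinφ1·cosφ2·cosΔλ=-0.22177672; θ=atan2(y, x)=-116.1958° <0 so +360° → 243.8042° ≈ 243.8°
Leg 4: φ1=-1.1031406, φ2=-1.2956923, Δφ=-0.1925517, Δλ=0.7629131 rad; a=sin²(Δφ/2)+cosφ1·cosφ2·sin²(Δλ/2)=0.0262113997; c=2·atan2(√a, √(1-a))=0.325230187; dist=6371·c=2072.042 ≈ 2072.0 km; running total=18188.7 km
Leg 4 bearing: y=sinΔλ·cosφ2=0.18771628, x=cosφ1·sinφ2-sinφ1·cosφ2·cosΔλ=-0.25857310; θ=atan2(y, x)=144.0215° ≈ 144.0°
Leg 5: φ1=-1.2956923, φ2=-0.2699780, Δφ=1.0257143, Δλ=-1.4240525 rad; a=sin²(Δφ/2)+cosφ1·cosφ2·sin²(Δλ/2)=0.3525190249; c=2·atan2(√a, √(1-a))=1.271380630; dist=6371·c=8099.966 ≈ 8100.0 km; running total=26288.7 km
Leg 5 bearing: y=sinΔλ·cosφ2=-0.95341851, x=cosφ1·sinφ2-sinφ1·cosφ2·cosΔλ=0.06317110; θ=atan2(y, x)=-86.2093° <0 so +360° → 273.7907° ≈ 273.8°

Leg 1: dist=7682.3 km, bearing=191.5°
Leg 2: dist=5080.9 km, bearing=167.1°
Leg 3: dist=3353.5 km, bearing=243.8°
Leg 4: dist=2072.0 km, bearing=144.0°
Leg 5: dist=8100.0 km, bearing=273.8°
Total: 26288.7 km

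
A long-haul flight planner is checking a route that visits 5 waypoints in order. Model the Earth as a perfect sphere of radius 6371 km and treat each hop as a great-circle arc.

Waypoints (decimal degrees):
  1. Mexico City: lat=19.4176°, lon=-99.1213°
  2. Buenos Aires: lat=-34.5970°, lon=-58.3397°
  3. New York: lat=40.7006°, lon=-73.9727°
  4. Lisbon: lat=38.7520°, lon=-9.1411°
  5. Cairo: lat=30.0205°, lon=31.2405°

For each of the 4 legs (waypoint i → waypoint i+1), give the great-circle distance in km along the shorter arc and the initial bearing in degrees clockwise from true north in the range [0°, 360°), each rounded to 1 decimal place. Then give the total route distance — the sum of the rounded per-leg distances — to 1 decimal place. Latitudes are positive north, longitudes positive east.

Leg 1: φ1=0.3389011, φ2=-0.6038316, Δφ=-0.9427326, Δλ=0.7117732 rad; a=sin²(Δφ/2)+cosφ1·cosφ2·sin²(Δλ/2)=0.3004568440; c=2·atan2(√a, √(1-a))=1.160276179; dist=6371·c=7392.120 ≈ 7392.1 km; running total=7392.1 km
Leg 1 bearing: y=sinΔλ·cosφ2=0.53767355, x=cosφ1·sinφ2-sinφ1·cosφ2·cosΔλ=-0.74272288; θ=atan2(y, x)=144.0984° ≈ 144.1°
Leg 2: φ1=-0.6038316, φ2=0.7103595, Δφ=1.3141910, Δλ=-0.2728473 rad; a=sin²(Δφ/2)+cosφ1·cosφ2·sin²(Δλ/2)=0.3846436228; c=2·atan2(√a, √(1-a))=1.337986191; dist=6371·c=8524.310 ≈ 8524.3 km; running total=15916.4 km
Leg 2 bearing: y=sinΔλ·cosφ2=-0.20429604, x=cosφ1·sinφ2-sinφ1·cosφ2·cosΔλ=0.95133314; θ=atan2(y, x)=-12.1200° <0 so +360° → 347.8800° ≈ 347.9°
Leg 3: φ1=0.7103595, φ2=0.6763500, Δφ=-0.0340095, Δλ=1.1315249 rad; a=sin²(Δφ/2)+cosφ1·cosφ2·sin²(Δλ/2)=0.1701864564; c=2·atan2(√a, √(1-a))=0.850473837; dist=6371·c=5418.369 ≈ 5418.4 km; running total=21334.8 km
Leg 3 bearing: y=sinΔλ·cosφ2=0.70582383, x=cosφ1·sinφ2-sinφ1·cosφ2·cosΔλ=0.25827276; θ=atan2(y, x)=69.9016° ≈ 69.9°
Leg 4: φ1=0.6763500, φ2=0.5239566, Δφ=-0.1523934, Δλ=0.7047919 rad; a=sin²(Δφ/2)+cosφ1·cosφ2·sin²(Δλ/2)=0.0862340439; c=2·atan2(√a, √(1-a))=0.596099156; dist=6371·c=3797.748 ≈ 3797.7 km; running total=25132.5 km
Leg 4 bearing: y=sinΔλ·cosφ2=0.56096054, x=cosφ1·sinφ2-sinφ1·cosφ2·cosΔλ=-0.02267624; θ=atan2(y, x)=92.3149° ≈ 92.3°

Leg 1: dist=7392.1 km, bearing=144.1°
Leg 2: dist=8524.3 km, bearing=347.9°
Leg 3: dist=5418.4 km, bearing=69.9°
Leg 4: dist=3797.7 km, bearing=92.3°
Total: 25132.5 km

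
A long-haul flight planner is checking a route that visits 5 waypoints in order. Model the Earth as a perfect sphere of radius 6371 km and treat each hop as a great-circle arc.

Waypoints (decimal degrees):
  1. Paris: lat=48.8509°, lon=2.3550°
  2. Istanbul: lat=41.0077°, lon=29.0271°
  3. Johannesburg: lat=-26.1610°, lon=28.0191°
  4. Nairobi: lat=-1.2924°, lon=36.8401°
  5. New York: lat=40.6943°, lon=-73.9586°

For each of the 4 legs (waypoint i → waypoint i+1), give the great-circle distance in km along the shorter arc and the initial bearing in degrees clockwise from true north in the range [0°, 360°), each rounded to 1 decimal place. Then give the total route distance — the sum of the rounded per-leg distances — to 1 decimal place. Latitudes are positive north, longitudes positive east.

Leg 1: φ1=0.8526090, φ2=0.7157194, Δφ=-0.1368897, Δλ=0.4655160 rad; a=sin²(Δφ/2)+cosφ1·cosφ2·sin²(Δλ/2)=0.0310966569; c=2·atan2(√a, √(1-a))=0.354538834; dist=6371·c=2258.767 ≈ 2258.8 km; running total=2258.8 km
Leg 1 bearing: y=sinΔλ·cosφ2=0.33873742, x=cosφ1·sinφ2-sinφ1·cosφ2·cosΔλ=-0.07599726; θ=atan2(y, x)=102.6452° ≈ 102.6°
Leg 2: φ1=0.7157194, φ2=-0.4565956, Δφ=-1.1723150, Δλ=-0.0175929 rad; a=sin²(Δφ/2)+cosφ1·cosφ2·sin²(Δλ/2)=0.3060428422; c=2·atan2(√a, √(1-a))=1.172428693; dist=6371·c=7469.543 ≈ 7469.5 km; running total=9728.3 km
Leg 2 bearing: y=sinΔλ·cosφ2=-0.01578986, x=cosφ1·sinφ2-sinφ1·cosφ2·cosΔλ=-0.92156018; θ=atan2(y, x)=-179.0184° <0 so +360° → 180.9816° ≈ 181.0°
Leg 3: φ1=-0.4565956, φ2=-0.0225566, Δφ=0.4340390, Δλ=0.1539555 rad; a=sin²(Δφ/2)+cosφ1·cosφ2·sin²(Δλ/2)=0.0516693929; c=2·atan2(√a, √(1-a))=0.458626953; dist=6371·c=2921.912 ≈ 2921.9 km; running total=12650.2 km
Leg 3 bearing: y=sinΔλ·cosφ2=0.15330902, x=cosφ1·sinφ2-sinφ1·cosφ2·cosΔλ=0.41532519; θ=atan2(y, x)=20.2606° ≈ 20.3°
Leg 4: φ1=-0.0225566, φ2=0.7102495, Δφ=0.7328062, Δλ=-1.9338021 rad; a=sin²(Δφ/2)+cosφ1·cosφ2·sin²(Δλ/2)=0.6419317220; c=2·atan2(√a, √(1-a))=1.858617232; dist=6371·c=11841.250 ≈ 11841.3 km; running total=24491.5 km
Leg 4 bearing: y=sinΔλ·cosφ2=-0.70879019, x=cosφ1·sinφ2-sinφ1·cosφ2·cosΔλ=0.64578480; θ=atan2(y, x)=-47.6631° <0 so +360° → 312.3369° ≈ 312.3°

Leg 1: dist=2258.8 km, bearing=102.6°
Leg 2: dist=7469.5 km, bearing=181.0°
Leg 3: dist=2921.9 km, bearing=20.3°
Leg 4: dist=11841.3 km, bearing=312.3°
Total: 24491.5 km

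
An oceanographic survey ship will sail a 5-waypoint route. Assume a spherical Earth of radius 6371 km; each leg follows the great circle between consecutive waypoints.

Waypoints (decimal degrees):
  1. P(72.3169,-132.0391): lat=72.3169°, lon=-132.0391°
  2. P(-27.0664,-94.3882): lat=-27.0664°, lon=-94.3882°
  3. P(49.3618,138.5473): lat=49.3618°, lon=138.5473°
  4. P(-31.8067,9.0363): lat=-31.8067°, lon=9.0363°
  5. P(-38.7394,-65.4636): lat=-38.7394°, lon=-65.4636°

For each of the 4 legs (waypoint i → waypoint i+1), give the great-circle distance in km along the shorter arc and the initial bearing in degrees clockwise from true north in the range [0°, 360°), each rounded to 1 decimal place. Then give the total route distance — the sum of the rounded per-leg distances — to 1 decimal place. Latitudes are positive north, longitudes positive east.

Leg 1: φ1=1.2621680, φ2=-0.4723978, Δφ=-1.7345658, Δλ=0.6571322 rad; a=sin²(Δφ/2)+cosφ1·cosφ2·sin²(Δλ/2)=0.6096838227; c=2·atan2(√a, √(1-a))=1.791962608; dist=6371·c=11416.594 ≈ 11416.6 km; running total=11416.6 km
Leg 1 bearing: y=sinΔλ·cosφ2=0.54394849, x=cosφ1·sinφ2-sinφ1·cosφ2·cosΔλ=-0.80993696; θ=atan2(y, x)=146.1149° ≈ 146.1°
Leg 2: φ1=-0.4723978, φ2=0.8615259, Δφ=1.3339237, Δλ=4.0654914 rad; a=sin²(Δφ/2)+cosφ1·cosφ2·sin²(Δλ/2)=0.8474166083; c=2·atan2(√a, √(1-a))=2.338984291; dist=6371·c=14901.669 ≈ 14901.7 km; running total=26318.3 km
Leg 2 bearing: y=sinΔλ·cosφ2=-0.51969400, x=cosφ1·sinφ2-sinφ1·cosφ2·cosΔλ=0.49711663; θ=atan2(y, x)=-46.2720° <0 so +360° → 313.7280° ≈ 313.7°
Leg 3: φ1=0.8615259, φ2=-0.5551316, Δφ=-1.4166576, Δλ=-2.2603934 rad; a=sin²(Δφ/2)+cosφ1·cosφ2·sin²(Δλ/2)=0.8760432671; c=2·atan2(√a, √(1-a))=2.422018616; dist=6371·c=15430.681 ≈ 15430.7 km; running total=41749.0 km
Leg 3 bearing: y=sinΔλ·cosφ2=-0.65564675, x=cosφ1·sinφ2-sinφ1·cosφ2·cosΔλ=0.06703121; θ=atan2(y, x)=-84.1625° <0 so +360° → 275.8375° ≈ 275.8°
Leg 4: φ1=-0.5551316, φ2=-0.6761301, Δφ=-0.1209984, Δλ=-1.3002685 rad; a=sin²(Δφ/2)+cosφ1·cosφ2·sin²(Δλ/2)=0.2465174195; c=2·atan2(√a, √(1-a))=1.039136028; dist=6371·c=6620.336 ≈ 6620.3 km; running total=48369.3 km
Leg 4 bearing: y=sinΔλ·cosφ2=-0.75163165, x=cosφ1·sinφ2-sinφ1·cosφ2·cosΔλ=-0.42194335; θ=atan2(y, x)=-119.3085° <0 so +360° → 240.6915° ≈ 240.7°

Leg 1: dist=11416.6 km, bearing=146.1°
Leg 2: dist=14901.7 km, bearing=313.7°
Leg 3: dist=15430.7 km, bearing=275.8°
Leg 4: dist=6620.3 km, bearing=240.7°
Total: 48369.3 km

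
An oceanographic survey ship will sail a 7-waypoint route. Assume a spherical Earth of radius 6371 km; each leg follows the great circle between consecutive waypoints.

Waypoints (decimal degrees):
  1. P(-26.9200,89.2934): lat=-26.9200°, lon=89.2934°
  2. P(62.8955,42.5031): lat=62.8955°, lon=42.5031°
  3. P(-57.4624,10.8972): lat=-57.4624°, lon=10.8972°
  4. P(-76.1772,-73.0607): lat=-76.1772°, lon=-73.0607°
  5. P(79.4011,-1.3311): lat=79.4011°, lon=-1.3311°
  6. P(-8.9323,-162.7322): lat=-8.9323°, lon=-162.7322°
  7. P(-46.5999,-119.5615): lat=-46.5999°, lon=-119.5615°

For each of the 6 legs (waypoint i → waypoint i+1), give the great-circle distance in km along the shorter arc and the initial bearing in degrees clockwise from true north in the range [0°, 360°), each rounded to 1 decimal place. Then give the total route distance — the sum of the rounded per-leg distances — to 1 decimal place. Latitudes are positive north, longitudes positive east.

Leg 1: φ1=-0.4698426, φ2=1.0977336, Δφ=1.5675762, Δλ=-0.8166448 rad; a=sin²(Δφ/2)+cosφ1·cosφ2·sin²(Δλ/2)=0.5624403241; c=2·atan2(√a, √(1-a))=1.696003864; dist=6371·c=10805.241 ≈ 10805.2 km; running total=10805.2 km
Leg 1 bearing: y=sinΔλ·cosφ2=-0.33207611, x=cosφ1·sinφ2-sinφ1·cosφ2·cosΔλ=0.93494935; θ=atan2(y, x)=-19.5541° <0 so +360° → 340.4459° ≈ 340.4°
Leg 2: φ1=1.0977336, φ2=-1.0029081, Δφ=-2.1006416, Δλ=-0.5516270 rad; a=sin²(Δφ/2)+cosφ1·cosφ2·sin²(Δλ/2)=0.7708739829; c=2·atan2(√a, √(1-a))=2.143311618; dist=6371·c=13655.038 ≈ 13655.0 km; running total=24460.2 km
Leg 2 bearing: y=sinΔλ·cosφ2=-0.28187454, x=cosφ1·sinφ2-sinφ1·cosφ2·cosΔλ=-0.79186860; θ=atan2(y, x)=-160.4062° <0 so +360° → 199.5938° ≈ 199.6°
Leg 3: φ1=-1.0029081, φ2=-1.3295430, Δφ=-0.3266349, Δλ=-1.4653418 rad; a=sin²(Δφ/2)+cosφ1·cosφ2·sin²(Δλ/2)=0.0839250685; c=2·atan2(√a, √(1-a))=0.587823080; dist=6371·c=3745.021 ≈ 3745.0 km; running total=28205.2 km
Leg 3 bearing: y=sinΔλ·cosφ2=-0.23759264, x=cosφ1·sinφ2-sinφ1·cosφ2·cosΔλ=-0.50107518; θ=atan2(y, x)=-154.6313° <0 so +360° → 205.3687° ≈ 205.4°
Leg 4: φ1=-1.3295430, φ2=1.3858106, Δφ=2.7153536, Δλ=1.2519177 rad; a=sin²(Δφ/2)+cosφ1·cosφ2·sin²(Δλ/2)=0.9703476915; c=2·atan2(√a, √(1-a))=2.795470593; dist=6371·c=17809.943 ≈ 17809.9 km; running total=46015.1 km
Leg 4 bearing: y=sinΔλ·cosφ2=0.17466000, x=cosφ1·sinφ2-sinφ1·cosφ2·cosΔλ=0.29083687; θ=atan2(y, x)=30.9866° ≈ 31.0°
Leg 5: φ1=1.3858106, φ2=-0.1558980, Δφ=-1.5417087, Δλ=-2.8169806 rad; a=sin²(Δφ/2)+cosφ1·cosφ2·sin²(Δλ/2)=0.6624153275; c=2·atan2(√a, √(1-a))=1.901628995; dist=6371·c=12115.278 ≈ 12115.3 km; running total=58130.4 km
Leg 5 bearing: y=sinΔλ·cosφ2=-0.31507315, x=cosφ1·sinφ2-sinφ1·cosφ2·cosΔλ=0.89174770; θ=atan2(y, x)=-19.4594° <0 so +360° → 340.5406° ≈ 340.5°
Leg 6: φ1=-0.1558980, φ2=-0.8133217, Δφ=-0.6574236, Δλ=0.7534709 rad; a=sin²(Δφ/2)+cosφ1·cosφ2·sin²(Δλ/2)=0.1960787190; c=2·atan2(√a, √(1-a))=0.917455550; dist=6371·c=5845.109 ≈ 5845.1 km; running total=63975.5 km
Leg 6 bearing: y=sinΔλ·cosφ2=0.47008844, x=cosφ1·sinφ2-sinφ1·cosφ2·cosΔλ=-0.63995647; θ=atan2(y, x)=143.7004° ≈ 143.7°

Leg 1: dist=10805.2 km, bearing=340.4°
Leg 2: dist=13655.0 km, bearing=199.6°
Leg 3: dist=3745.0 km, bearing=205.4°
Leg 4: dist=17809.9 km, bearing=31.0°
Leg 5: dist=12115.3 km, bearing=340.5°
Leg 6: dist=5845.1 km, bearing=143.7°
Total: 63975.5 km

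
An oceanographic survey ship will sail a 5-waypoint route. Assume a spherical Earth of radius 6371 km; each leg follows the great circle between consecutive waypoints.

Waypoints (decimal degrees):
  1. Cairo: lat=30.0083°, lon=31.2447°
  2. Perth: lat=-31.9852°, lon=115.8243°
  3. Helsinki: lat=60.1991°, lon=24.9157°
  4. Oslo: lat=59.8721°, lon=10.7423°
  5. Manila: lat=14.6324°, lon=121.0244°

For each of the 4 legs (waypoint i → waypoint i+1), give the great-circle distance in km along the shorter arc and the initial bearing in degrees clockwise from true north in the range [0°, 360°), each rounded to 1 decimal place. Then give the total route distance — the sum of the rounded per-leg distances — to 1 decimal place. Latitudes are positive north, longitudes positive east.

Leg 1: dist=11261.4 km, bearing=120.6°
Leg 2: dist=13098.4 km, bearing=325.8°
Leg 3: dist=786.5 km, bearing=273.5°
Leg 4: dist=9688.0 km, bearing=65.3°
Total: 34834.3 km

Leg 1: φ1=0.5237436, φ2=-0.5582471, Δφ=-1.0819907, Δλ=1.4761925 rad; a=sin²(Δφ/2)+cosφ1·cosφ2·sin²(Δλ/2)=0.5977673724; c=2·atan2(√a, √(1-a))=1.767599018; dist=6371·c=11261.373 ≈ 11261.4 km; running total=11261.4 km
Leg 1 bearing: y=sinΔλ·cosφ2=0.84439220, x=cosφ1·sinφ2-sinφ1·cosφ2·cosΔλ=-0.49876645; θ=atan2(y, x)=120.5695° ≈ 120.6°
Leg 2: φ1=-0.5582471, φ2=1.0506725, Δφ=1.6089196, Δλ=-1.5866544 rad; a=sin²(Δφ/2)+cosφ1·cosφ2·sin²(Δλ/2)=0.7331679374; c=2·atan2(√a, √(1-a))=2.055940470; dist=6371·c=13098.397 ≈ 13098.4 km; running total=24359.8 km
Leg 2 bearing: y=sinΔλ·cosφ2=-0.49692510, x=cosφ1·sinφ2-sinφ1·cosφ2·cosΔλ=0.73184445; θ=atan2(y, x)=-34.1767° <0 so +360° → 325.8233° ≈ 325.8°
Leg 3: φ1=1.0506725, φ2=1.0449653, Δφ=-0.0057072, Δλ=-0.2473725 rad; a=sin²(Δφ/2)+cosφ1·cosφ2·sin²(Δλ/2)=0.0038049407; c=2·atan2(√a, √(1-a))=0.123446771; dist=6371·c=786.479 ≈ 786.5 km; running total=25146.3 km
Leg 3 bearing: y=sinΔλ·cosφ2=-0.12290170, x=cosφ1·sinφ2-sinφ1·cosφ2·cosΔλ=0.00755149; θ=atan2(y, x)=-86.4840° <0 so +360° → 273.5160° ≈ 273.5°
Leg 4: φ1=1.0449653, φ2=0.2553836, Δφ=-0.7895817, Δλ=1.9247858 rad; a=sin²(Δφ/2)+cosφ1·cosφ2·sin²(Δλ/2)=0.4749290126; c=2·atan2(√a, √(1-a))=1.520633317; dist=6371·c=9687.955 ≈ 9688.0 km; running total=34834.3 km
Leg 4 bearing: y=sinΔλ·cosφ2=0.90757472, x=cosφ1·sinφ2-sinφ1·cosφ2·cosΔλ=0.41688597; θ=atan2(y, x)=65.3288° ≈ 65.3°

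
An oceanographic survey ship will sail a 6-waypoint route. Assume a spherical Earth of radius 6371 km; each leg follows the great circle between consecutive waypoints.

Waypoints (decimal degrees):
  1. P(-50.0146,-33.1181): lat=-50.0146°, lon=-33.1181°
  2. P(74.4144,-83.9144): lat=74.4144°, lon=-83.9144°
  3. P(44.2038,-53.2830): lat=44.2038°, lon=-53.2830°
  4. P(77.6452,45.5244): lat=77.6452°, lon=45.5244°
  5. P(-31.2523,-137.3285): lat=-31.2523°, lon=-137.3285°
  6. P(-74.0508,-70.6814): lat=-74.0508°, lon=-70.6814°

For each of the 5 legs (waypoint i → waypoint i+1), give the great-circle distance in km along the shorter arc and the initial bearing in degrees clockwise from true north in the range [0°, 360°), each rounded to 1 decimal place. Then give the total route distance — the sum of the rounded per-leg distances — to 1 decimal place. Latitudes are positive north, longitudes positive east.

Leg 1: dist=14340.8 km, bearing=344.5°
Leg 2: dist=3685.4 km, bearing=138.1°
Leg 3: dist=5435.7 km, bearing=16.3°
Leg 4: dist=14854.4 km, bearing=3.4°
Leg 5: dist=5971.6 km, bearing=161.8°
Total: 44287.9 km

Leg 1: φ1=-0.8729194, φ2=1.2987763, Δφ=2.1716957, Δλ=-0.8865627 rad; a=sin²(Δφ/2)+cosφ1·cosφ2·sin²(Δλ/2)=0.8144530799; c=2·atan2(√a, √(1-a))=2.250941834; dist=6371·c=14340.750 ≈ 14340.8 km; running total=14340.8 km
Leg 1 bearing: y=sinΔλ·cosφ2=-0.20819937, x=cosφ1·sinφ2-sinφ1·cosφ2·cosΔλ=0.74908615; θ=atan2(y, x)=-15.5326° <0 so +360° → 344.4674° ≈ 344.5°
Leg 2: φ1=1.2987763, φ2=0.7715019, Δφ=-0.5272744, Δλ=0.5346188 rad; a=sin²(Δφ/2)+cosφ1·cosφ2·sin²(Δλ/2)=0.0813469410; c=2·atan2(√a, √(1-a))=0.578459079; dist=6371·c=3685.363 ≈ 3685.4 km; running total=18026.2 km
Leg 2 bearing: y=sinΔλ·cosφ2=0.36525175, x=cosφ1·sinφ2-sinφ1·cosφ2·cosΔλ=-0.40682874; θ=atan2(y, x)=138.0824° ≈ 138.1°
Leg 3: φ1=0.7715019, φ2=1.3551644, Δφ=0.5836625, Δλ=1.7245145 rad; a=sin²(Δφ/2)+cosφ1·cosφ2·sin²(Δλ/2)=0.1712094752; c=2·atan2(√a, √(1-a))=0.853192864; dist=6371·c=5435.692 ≈ 5435.7 km; running total=23461.9 km
Leg 3 bearing: y=sinΔλ·cosφ2=0.21144183, x=cosφ1·sinφ2-sinφ1·cosφ2·cosΔλ=0.72310408; θ=atan2(y, x)=16.2994° ≈ 16.3°
Leg 4: φ1=1.3551644, φ2=-0.5454555, Δφ=-1.9006199, Δλ=-3.1913852 rad; a=sin²(Δφ/2)+cosφ1·cosφ2·sin²(Δλ/2)=0.8447412858; c=2·atan2(√a, √(1-a))=2.331570755; dist=6371·c=14854.437 ≈ 14854.4 km; running total=38316.3 km
Leg 4 bearing: y=sinΔλ·cosφ2=0.04254957, x=cosφ1·sinφ2-sinφ1·cosφ2·cosΔλ=0.72305139; θ=atan2(y, x)=3.3678° ≈ 3.4°
Leg 5: φ1=-0.5454555, φ2=-1.2924303, Δφ=-0.7469747, Δλ=1.1632113 rad; a=sin²(Δφ/2)+cosφ1·cosφ2·sin²(Δλ/2)=0.2040231614; c=2·atan2(√a, √(1-a))=0.937315636; dist=6371·c=5971.638 ≈ 5971.6 km; running total=44287.9 km
Leg 5 bearing: y=sinΔλ·cosφ2=0.25227480, x=cosφ1·sinφ2-sinφ1·cosφ2·cosΔλ=-0.76547258; θ=atan2(y, x)=161.7595° ≈ 161.8°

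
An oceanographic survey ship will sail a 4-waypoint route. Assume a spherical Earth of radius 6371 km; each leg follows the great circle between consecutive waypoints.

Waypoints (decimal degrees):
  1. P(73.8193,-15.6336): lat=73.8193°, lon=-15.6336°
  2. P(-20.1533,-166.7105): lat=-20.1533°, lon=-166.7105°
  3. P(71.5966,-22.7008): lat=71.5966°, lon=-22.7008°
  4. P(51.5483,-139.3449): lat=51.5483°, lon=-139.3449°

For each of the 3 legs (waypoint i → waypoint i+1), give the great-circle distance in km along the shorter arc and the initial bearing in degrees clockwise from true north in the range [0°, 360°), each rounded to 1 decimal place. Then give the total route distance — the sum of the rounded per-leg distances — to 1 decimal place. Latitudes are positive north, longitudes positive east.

Leg 1: φ1=1.2883898, φ2=-0.3517414, Δφ=-1.6401313, Δλ=-2.6367893 rad; a=sin²(Δφ/2)+cosφ1·cosφ2·sin²(Δλ/2)=0.7799305546; c=2·atan2(√a, √(1-a))=2.165014494; dist=6371·c=13793.307 ≈ 13793.3 km; running total=13793.3 km
Leg 1 bearing: y=sinΔλ·cosφ2=-0.45402432, x=cosφ1·sinφ2-sinφ1·cosφ2·cosΔλ=0.69312153; θ=atan2(y, x)=-33.2265° <0 so +360° → 326.7735° ≈ 326.8°
Leg 2: φ1=-0.3517414, φ2=1.2495964, Δφ=1.6013378, Δλ=2.5134434 rad; a=sin²(Δφ/2)+cosφ1·cosφ2·sin²(Δλ/2)=0.7833577543; c=2·atan2(√a, √(1-a))=2.173310239; dist=6371·c=13846.160 ≈ 13846.2 km; running total=27639.5 km
Leg 2 bearing: y=sinΔλ·cosφ2=0.18552370, x=cosφ1·sinφ2-sinφ1·cosφ2·cosΔλ=0.80275431; θ=atan2(y, x)=13.0131° ≈ 13.0°
Leg 3: φ1=1.2495964, φ2=0.8996876, Δφ=-0.3499088, Δλ=-2.0358236 rad; a=sin²(Δφ/2)+cosφ1·cosφ2·sin²(Δλ/2)=0.1724796531; c=2·atan2(√a, √(1-a))=0.856559851; dist=6371·c=5457.143 ≈ 5457.1 km; running total=33096.6 km
Leg 3 bearing: y=sinΔλ·cosφ2=-0.55581952, x=cosφ1·sinφ2-sinφ1·cosφ2·cosΔλ=0.51184602; θ=atan2(y, x)=-47.3585° <0 so +360° → 312.6415° ≈ 312.6°

Leg 1: dist=13793.3 km, bearing=326.8°
Leg 2: dist=13846.2 km, bearing=13.0°
Leg 3: dist=5457.1 km, bearing=312.6°
Total: 33096.6 km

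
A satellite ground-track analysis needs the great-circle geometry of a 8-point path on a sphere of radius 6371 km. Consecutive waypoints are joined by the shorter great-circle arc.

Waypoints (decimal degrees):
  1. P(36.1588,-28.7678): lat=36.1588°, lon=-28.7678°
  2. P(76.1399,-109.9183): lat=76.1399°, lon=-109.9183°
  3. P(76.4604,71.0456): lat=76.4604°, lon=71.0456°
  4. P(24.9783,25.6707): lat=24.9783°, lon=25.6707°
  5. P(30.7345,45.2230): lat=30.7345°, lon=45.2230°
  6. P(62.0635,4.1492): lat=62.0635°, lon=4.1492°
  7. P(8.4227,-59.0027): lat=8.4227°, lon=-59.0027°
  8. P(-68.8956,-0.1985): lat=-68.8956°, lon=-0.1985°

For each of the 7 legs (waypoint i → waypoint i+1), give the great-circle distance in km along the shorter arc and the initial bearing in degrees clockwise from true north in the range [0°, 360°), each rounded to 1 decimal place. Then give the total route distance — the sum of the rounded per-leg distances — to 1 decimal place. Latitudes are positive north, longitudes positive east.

Leg 1: φ1=0.6310901, φ2=1.3288919, Δφ=0.6978018, Δλ=-1.4163434 rad; a=sin²(Δφ/2)+cosφ1·cosφ2·sin²(Δλ/2)=0.1986999970; c=2·atan2(√a, √(1-a))=0.924041234; dist=6371·c=5887.067 ≈ 5887.1 km; running total=5887.1 km
Leg 1 bearing: y=sinΔλ·cosφ2=-0.23670033, x=cosφ1·sinφ2-sinφ1·cosφ2·cosΔλ=0.76213266; θ=atan2(y, x)=-17.2536° <0 so +360° → 342.7464° ≈ 342.7°
Leg 2: φ1=1.3288919, φ2=1.3344857, Δφ=0.0055938, Δλ=3.1584159 rad; a=sin²(Δφ/2)+cosφ1·cosφ2·sin²(Δλ/2)=0.0560871345; c=2·atan2(√a, √(1-a))=0.478197734; dist=6371·c=3046.598 ≈ 3046.6 km; running total=8933.7 km
Leg 2 bearing: y=sinΔλ·cosφ2=-0.00393842, x=cosφ1·sinφ2-sinφ1·cosφ2·cosΔλ=0.46016297; θ=atan2(y, x)=-0.4904° <0 so +360° → 359.5096° ≈ 359.5°
Leg 3: φ1=1.3344857, φ2=0.4359536, Δφ=-0.8985322, Δλ=-0.7919414 rad; a=sin²(Δφ/2)+cosφ1·cosφ2·sin²(Δλ/2)=0.2201918737; c=2·atan2(√a, √(1-a))=0.976873642; dist=6371·c=6223.662 ≈ 6223.7 km; running total=15157.4 km
Leg 3 bearing: y=sinΔλ·cosφ2=-0.64514978, x=cosφ1·sinφ2-sinφ1·cosφ2·cosΔλ=-0.52020324; θ=atan2(y, x)=-128.8803° <0 so +360° → 231.1197° ≈ 231.1°
Leg 4: φ1=0.4359536, φ2=0.5364182, Δφ=0.1004646, Δλ=0.3412520 rad; a=sin²(Δφ/2)+cosφ1·cosφ2·sin²(Δλ/2)=0.0249854504; c=2·atan2(√a, √(1-a))=0.317467224; dist=6371·c=2022.584 ≈ 2022.6 km; running total=17180.0 km
Leg 4 bearing: y=sinΔλ·cosφ2=0.28766139, x=cosφ1·sinφ2-sinφ1·cosφ2·cosΔλ=0.12122555; θ=atan2(y, x)=67.1486° ≈ 67.1°
Leg 5: φ1=0.5364182, φ2=1.0832124, Δφ=0.5467942, Δλ=-0.7168730 rad; a=sin²(Δφ/2)+cosφ1·cosφ2·sin²(Δλ/2)=0.1224604388; c=2·atan2(√a, √(1-a))=0.715021535; dist=6371·c=4555.402 ≈ 4555.4 km; running total=21735.4 km
Leg 5 bearing: y=sinΔλ·cosφ2=-0.30781405, x=cosφ1·sinφ2-sinφ1·cosφ2·cosΔλ=0.57888344; θ=atan2(y, x)=-28.0013° <0 so +360° → 331.9987° ≈ 332.0°
Leg 6: φ1=1.0832124, φ2=0.1470038, Δφ=-0.9362086, Δλ=-1.1022086 rad; a=sin²(Δφ/2)+cosφ1·cosφ2·sin²(Δλ/2)=0.3306461975; c=2·atan2(√a, √(1-a))=1.225253355; dist=6371·c=7806.089 ≈ 7806.1 km; running total=29541.5 km
Leg 6 bearing: y=sinΔλ·cosφ2=-0.88258398, x=cosφ1·sinφ2-sinφ1·cosφ2·cosΔλ=-0.32607157; θ=atan2(y, x)=-110.2768° <0 so +360° → 249.7232° ≈ 249.7°
Leg 7: φ1=0.1470038, φ2=-1.2024551, Δφ=-1.3494589, Δλ=1.0263269 rad; a=sin²(Δφ/2)+cosφ1·cosφ2·sin²(Δλ/2)=0.4760796094; c=2·atan2(√a, √(1-a))=1.522937278; dist=6371·c=9702.633 ≈ 9702.6 km; running total=39244.1 km
Leg 7 bearing: y=sinΔλ·cosφ2=0.30800336, x=cosφ1·sinφ2-sinφ1·cosφ2·cosΔλ=-0.95018166; θ=atan2(y, x)=162.0398° ≈ 162.0°

Leg 1: dist=5887.1 km, bearing=342.7°
Leg 2: dist=3046.6 km, bearing=359.5°
Leg 3: dist=6223.7 km, bearing=231.1°
Leg 4: dist=2022.6 km, bearing=67.1°
Leg 5: dist=4555.4 km, bearing=332.0°
Leg 6: dist=7806.1 km, bearing=249.7°
Leg 7: dist=9702.6 km, bearing=162.0°
Total: 39244.1 km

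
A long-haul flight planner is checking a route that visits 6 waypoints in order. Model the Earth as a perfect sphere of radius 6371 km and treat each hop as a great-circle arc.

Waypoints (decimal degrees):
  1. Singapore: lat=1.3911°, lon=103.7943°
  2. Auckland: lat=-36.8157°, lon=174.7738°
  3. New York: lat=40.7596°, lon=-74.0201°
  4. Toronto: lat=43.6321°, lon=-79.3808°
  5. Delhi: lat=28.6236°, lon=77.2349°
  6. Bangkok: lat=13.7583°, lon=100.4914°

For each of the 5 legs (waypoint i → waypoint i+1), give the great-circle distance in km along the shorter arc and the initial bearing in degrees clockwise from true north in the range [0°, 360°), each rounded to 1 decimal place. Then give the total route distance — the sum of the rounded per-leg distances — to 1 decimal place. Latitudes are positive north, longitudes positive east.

Leg 1: φ1=0.0242793, φ2=-0.6425552, Δφ=-0.6668345, Δλ=1.2388260 rad; a=sin²(Δφ/2)+cosφ1·cosφ2·sin²(Δλ/2)=0.3768573266; c=2·atan2(√a, √(1-a))=1.321950660; dist=6371·c=8422.148 ≈ 8422.1 km; running total=8422.1 km
Leg 1 bearing: y=sinΔλ·cosφ2=0.75685785, x=cosφ1·sinφ2-sinφ1·cosφ2·cosΔλ=-0.60540046; θ=atan2(y, x)=128.6558° ≈ 128.7°
Leg 2: φ1=-0.6425552, φ2=0.7113892, Δφ=1.3539444, Δλ=-4.3422727 rad; a=sin²(Δφ/2)+cosφ1·cosφ2·sin²(Δλ/2)=0.8052924808; c=2·atan2(√a, √(1-a))=2.227595341; dist=6371·c=14192.010 ≈ 14192.0 km; running total=22614.1 km
Leg 2 bearing: y=sinΔλ·cosφ2=0.70616472, x=cosφ1·sinφ2-sinφ1·cosφ2·cosΔλ=0.35849322; θ=atan2(y, x)=63.0848° ≈ 63.1°
Leg 3: φ1=0.7113892, φ2=0.7615238, Δφ=0.0501346, Δλ=-0.0935619 rad; a=sin²(Δφ/2)+cosφ1·cosφ2·sin²(Δλ/2)=0.0018271512; c=2·atan2(√a, √(1-a))=0.085516433; dist=6371·c=544.825 ≈ 544.8 km; running total=23158.9 km
Leg 3 bearing: y=sinΔλ·cosφ2=-0.06761995, x=cosφ1·sinφ2-sinφ1·cosφ2·cosΔλ=0.05218038; θ=atan2(y, x)=-52.3437° <0 so +360° → 307.6563° ≈ 307.7°
Leg 4: φ1=0.7615238, φ2=0.4995761, Δφ=-0.2619477, Δλ=2.7334596 rad; a=sin²(Δφ/2)+cosφ1·cosφ2·sin²(Δλ/2)=0.6262929192; c=2·atan2(√a, √(1-a))=1.826148149; dist=6371·c=11634.390 ≈ 11634.4 km; running total=34793.3 km
Leg 4 bearing: y=sinΔλ·cosφ2=0.34838999, x=cosφ1·sinφ2-sinφ1·cosφ2·cosΔλ=0.90267647; θ=atan2(y, x)=21.1042° ≈ 21.1°
Leg 5: φ1=0.4995761, φ2=0.2401276, Δφ=-0.2594484, Δλ=0.4059025 rad; a=sin²(Δφ/2)+cosφ1·cosφ2·sin²(Δλ/2)=0.0513725847; c=2·atan2(√a, √(1-a))=0.457284280; dist=6371·c=2913.358 ≈ 2913.4 km; running total=37706.7 km
Leg 5 bearing: y=sinΔλ·cosφ2=0.38351896, x=cosφ1·sinφ2-sinφ1·cosφ2·cosΔλ=-0.21873952; θ=atan2(y, x)=119.6982° ≈ 119.7°

Leg 1: dist=8422.1 km, bearing=128.7°
Leg 2: dist=14192.0 km, bearing=63.1°
Leg 3: dist=544.8 km, bearing=307.7°
Leg 4: dist=11634.4 km, bearing=21.1°
Leg 5: dist=2913.4 km, bearing=119.7°
Total: 37706.7 km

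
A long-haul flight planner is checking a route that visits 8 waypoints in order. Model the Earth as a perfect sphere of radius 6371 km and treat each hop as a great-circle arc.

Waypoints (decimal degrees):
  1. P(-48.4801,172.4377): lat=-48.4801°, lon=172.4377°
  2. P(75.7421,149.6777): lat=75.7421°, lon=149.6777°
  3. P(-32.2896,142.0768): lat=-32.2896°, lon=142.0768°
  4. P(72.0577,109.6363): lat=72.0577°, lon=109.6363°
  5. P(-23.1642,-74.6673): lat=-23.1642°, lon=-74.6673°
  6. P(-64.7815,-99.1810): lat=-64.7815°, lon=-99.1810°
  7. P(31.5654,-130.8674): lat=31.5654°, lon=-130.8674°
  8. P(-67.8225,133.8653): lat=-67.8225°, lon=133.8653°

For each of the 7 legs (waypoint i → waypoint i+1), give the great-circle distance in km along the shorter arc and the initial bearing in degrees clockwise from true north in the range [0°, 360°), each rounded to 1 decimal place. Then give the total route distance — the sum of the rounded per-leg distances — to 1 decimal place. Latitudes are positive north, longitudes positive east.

Leg 1: φ1=-0.8461374, φ2=1.3219490, Δφ=2.1680864, Δλ=-0.3972369 rad; a=sin²(Δφ/2)+cosφ1·cosφ2·sin²(Δλ/2)=0.7875580947; c=2·atan2(√a, √(1-a))=2.183542496; dist=6371·c=13911.349 ≈ 13911.3 km; running total=13911.3 km
Leg 1 bearing: y=sinΔλ·cosφ2=-0.09528149, x=cosφ1·sinφ2-sinφ1·cosφ2·cosΔλ=0.81250403; θ=atan2(y, x)=-6.6885° <0 so +360° → 353.3115° ≈ 353.3°
Leg 2: φ1=1.3219490, φ2=-0.5635598, Δφ=-1.8855089, Δλ=-0.1326607 rad; a=sin²(Δφ/2)+cosφ1·cosφ2·sin²(Δλ/2)=0.6556862509; c=2·atan2(√a, √(1-a))=1.887433319; dist=6371·c=12024.838 ≈ 12024.8 km; running total=25936.1 km
Leg 2 bearing: y=sinΔλ·cosφ2=-0.11181727, x=cosφ1·sinφ2-sinφ1·cosφ2·cosΔλ=-0.94368642; θ=atan2(y, x)=-173.2425° <0 so +360° → 186.7575° ≈ 186.8°
Leg 3: φ1=-0.5635598, φ2=1.2576441, Δφ=1.8212040, Δλ=-0.5661935 rad; a=sin²(Δφ/2)+cosφ1·cosφ2·sin²(Δλ/2)=0.6442188862; c=2·atan2(√a, √(1-a))=1.863391191; dist=6371·c=11871.665 ≈ 11871.7 km; running total=37807.8 km
Leg 3 bearing: y=sinΔλ·cosφ2=-0.16525012, x=cosφ1·sinφ2-sinφ1·cosφ2·cosΔλ=0.94313098; θ=atan2(y, x)=-9.9382° <0 so +360° → 350.0618° ≈ 350.1°
Leg 4: φ1=1.2576441, φ2=-0.4042916, Δφ=-1.6619357, Δλ=-3.2167046 rad; a=sin²(Δφ/2)+cosφ1·cosφ2·sin²(Δλ/2)=0.8283310794; c=2·atan2(√a, √(1-a))=2.287180753; dist=6371·c=14571.629 ≈ 14571.6 km; running total=52379.4 km
Leg 4 bearing: y=sinΔλ·cosφ2=0.06899164, x=cosφ1·sinφ2-sinφ1·cosφ2·cosΔλ=0.75102261; θ=atan2(y, x)=5.2487° ≈ 5.2°
Leg 5: φ1=-0.4042916, φ2=-1.1306505, Δφ=-0.7263589, Δλ=-0.4278448 rad; a=sin²(Δφ/2)+cosφ1·cosφ2·sin²(Δλ/2)=0.1438557117; c=2·atan2(√a, √(1-a))=0.778042882; dist=6371·c=4956.911 ≈ 4956.9 km; running total=57336.3 km
Leg 5 bearing: y=sinΔλ·cosφ2=-0.17678164, x=cosφ1·sinφ2-sinφ1·cosφ2·cosΔλ=-0.67925933; θ=atan2(y, x)=-165.4120° <0 so +360° → 194.5880° ≈ 194.6°
Leg 6: φ1=-1.1306505, φ2=0.5509202, Δφ=1.6815706, Δλ=-0.5530320 rad; a=sin²(Δφ/2)+cosφ1·cosφ2·sin²(Δλ/2)=0.5823314250; c=2·atan2(√a, √(1-a))=1.736212513; dist=6371·c=11061.410 ≈ 11061.4 km; running total=68397.7 km
Leg 6 bearing: y=sinΔλ·cosφ2=-0.44755247, x=cosφ1·sinφ2-sinφ1·cosφ2·cosΔλ=0.87896697; θ=atan2(y, x)=-26.9843° <0 so +360° → 333.0157° ≈ 333.0°
Leg 7: φ1=0.5509202, φ2=-1.1837259, Δφ=-1.7346461, Δλ=4.6204573 rad; a=sin²(Δφ/2)+cosφ1·cosφ2·sin²(Δλ/2)=0.7571352743; c=2·atan2(√a, √(1-a))=2.110953214; dist=6371·c=13448.883 ≈ 13448.9 km; running total=81846.6 km
Leg 7 bearing: y=sinΔλ·cosφ2=-0.37588318, x=cosφ1·sinφ2-sinφ1·cosφ2·cosΔλ=-0.77086811; θ=atan2(y, x)=-154.0057° <0 so +360° → 205.9943° ≈ 206.0°

Leg 1: dist=13911.3 km, bearing=353.3°
Leg 2: dist=12024.8 km, bearing=186.8°
Leg 3: dist=11871.7 km, bearing=350.1°
Leg 4: dist=14571.6 km, bearing=5.2°
Leg 5: dist=4956.9 km, bearing=194.6°
Leg 6: dist=11061.4 km, bearing=333.0°
Leg 7: dist=13448.9 km, bearing=206.0°
Total: 81846.6 km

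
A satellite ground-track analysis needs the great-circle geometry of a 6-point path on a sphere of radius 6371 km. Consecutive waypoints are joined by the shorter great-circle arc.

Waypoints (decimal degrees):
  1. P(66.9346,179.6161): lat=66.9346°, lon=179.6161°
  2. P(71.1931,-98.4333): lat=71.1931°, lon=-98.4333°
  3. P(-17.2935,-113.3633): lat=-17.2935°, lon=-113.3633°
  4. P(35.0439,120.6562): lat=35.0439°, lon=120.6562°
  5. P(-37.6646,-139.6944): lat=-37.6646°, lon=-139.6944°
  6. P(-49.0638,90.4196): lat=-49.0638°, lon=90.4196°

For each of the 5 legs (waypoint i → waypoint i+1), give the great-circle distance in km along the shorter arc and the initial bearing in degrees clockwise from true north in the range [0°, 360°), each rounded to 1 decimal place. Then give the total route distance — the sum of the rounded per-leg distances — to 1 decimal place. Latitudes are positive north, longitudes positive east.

Leg 1: φ1=1.1682292, φ2=1.2425540, Δφ=0.0743248, Δλ=-4.8528775 rad; a=sin²(Δφ/2)+cosφ1·cosφ2·sin²(Δλ/2)=0.0556887577; c=2·atan2(√a, √(1-a))=0.476463435; dist=6371·c=3035.549 ≈ 3035.5 km; running total=3035.5 km
Leg 1 bearing: y=sinΔλ·cosφ2=0.31920352, x=cosφ1·sinφ2-sinφ1·cosφ2·cosΔλ=0.32933144; θ=atan2(y, x)=44.1053° ≈ 44.1°
Leg 2: φ1=1.2425540, φ2=-0.3018285, Δφ=-1.5443825, Δλ=-0.2605777 rad; a=sin²(Δφ/2)+cosφ1·cosφ2·sin²(Δλ/2)=0.4919901988; c=2·atan2(√a, √(1-a))=1.554776039; dist=6371·c=9905.478 ≈ 9905.5 km; running total=12941.0 km
Leg 2 bearing: y=sinΔλ·cosφ2=-0.24599207, x=cosφ1·sinφ2-sinφ1·cosφ2·cosΔλ=-0.96913945; θ=atan2(y, x)=-165.7577° <0 so +360° → 194.2423° ≈ 194.2°
Leg 3: φ1=-0.3018285, φ2=0.6116314, Δφ=0.9134600, Δλ=4.0844108 rad; a=sin²(Δφ/2)+cosφ1·cosφ2·sin²(Δλ/2)=0.8149746479; c=2·atan2(√a, √(1-a))=2.252284250; dist=6371·c=14349.303 ≈ 14349.3 km; running total=27290.3 km
Leg 3 bearing: y=sinΔλ·cosφ2=-0.66251593, x=cosφ1·sinφ2-sinφ1·cosφ2·cosΔλ=0.40526106; θ=atan2(y, x)=-58.5459° <0 so +360° → 301.4541° ≈ 301.5°
Leg 4: φ1=0.6116314, φ2=-0.6573713, Δφ=-1.2690027, Δλ=-4.5439752 rad; a=sin²(Δφ/2)+cosφ1·cosφ2·sin²(Δλ/2)=0.7297465645; c=2·atan2(√a, √(1-a))=2.048220757; dist=6371·c=13049.214 ≈ 13049.2 km; running total=40339.5 km
Leg 4 bearing: y=sinΔλ·cosφ2=0.78040155, x=cosφ1·sinφ2-sinφ1·cosφ2·cosΔλ=-0.42407487; θ=atan2(y, x)=118.5199° ≈ 118.5°
Leg 5: φ1=-0.6573713, φ2=-0.8563249, Δφ=-0.1989536, Δλ=4.0162470 rad; a=sin²(Δφ/2)+cosφ1·cosφ2·sin²(Δλ/2)=0.4355010278; c=2·atan2(√a, √(1-a))=1.441437912; dist=6371·c=9183.401 ≈ 9183.4 km; running total=49522.9 km
Leg 5 bearing: y=sinΔλ·cosφ2=-0.50276328, x=cosφ1·sinφ2-sinφ1·cosφ2·cosΔλ=-0.85474477; θ=atan2(y, x)=-149.5358° <0 so +360° → 210.4642° ≈ 210.5°

Leg 1: dist=3035.5 km, bearing=44.1°
Leg 2: dist=9905.5 km, bearing=194.2°
Leg 3: dist=14349.3 km, bearing=301.5°
Leg 4: dist=13049.2 km, bearing=118.5°
Leg 5: dist=9183.4 km, bearing=210.5°
Total: 49522.9 km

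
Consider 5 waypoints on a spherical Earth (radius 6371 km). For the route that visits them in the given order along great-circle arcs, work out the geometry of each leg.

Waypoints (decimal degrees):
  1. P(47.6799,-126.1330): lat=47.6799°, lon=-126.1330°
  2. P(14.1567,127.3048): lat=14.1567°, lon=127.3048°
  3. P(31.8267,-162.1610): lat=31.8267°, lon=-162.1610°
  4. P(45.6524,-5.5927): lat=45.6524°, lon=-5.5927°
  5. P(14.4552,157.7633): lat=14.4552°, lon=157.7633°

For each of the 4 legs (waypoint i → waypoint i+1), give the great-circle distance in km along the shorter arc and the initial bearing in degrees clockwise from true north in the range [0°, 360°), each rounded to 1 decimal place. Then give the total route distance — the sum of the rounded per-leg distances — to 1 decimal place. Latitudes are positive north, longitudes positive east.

Leg 1: φ1=0.8321712, φ2=0.2470810, Δφ=-0.5850902, Δλ=4.4233241 rad; a=sin²(Δφ/2)+cosφ1·cosφ2·sin²(Δλ/2)=0.5026272197; c=2·atan2(√a, √(1-a))=1.576050790; dist=6371·c=10041.020 ≈ 10041.0 km; running total=10041.0 km
Leg 1 bearing: y=sinΔλ·cosφ2=-0.92940131, x=cosφ1·sinφ2-sinφ1·cosφ2·cosΔλ=0.36903333; θ=atan2(y, x)=-68.3437° <0 so +360° → 291.6563° ≈ 291.7°
Leg 2: φ1=0.2470810, φ2=0.5554807, Δφ=0.3083997, Δλ=-5.0521313 rad; a=sin²(Δφ/2)+cosφ1·cosφ2·sin²(Δλ/2)=0.2982410209; c=2·atan2(√a, √(1-a))=1.155437844; dist=6371·c=7361.295 ≈ 7361.3 km; running total=17402.3 km
Leg 2 bearing: y=sinΔλ·cosφ2=0.80108170, x=cosφ1·sinφ2-sinφ1·cosφ2·cosΔλ=0.44208751; θ=atan2(y, x)=61.1073° ≈ 61.1°
Leg 3: φ1=0.5554807, φ2=0.7967847, Δφ=0.2413040, Δλ=2.7326323 rad; a=sin²(Δφ/2)+cosφ1·cosφ2·sin²(Δλ/2)=0.5839093366; c=2·atan2(√a, √(1-a))=1.739412870; dist=6371·c=11081.799 ≈ 11081.8 km; running total=28484.1 km
Leg 3 bearing: y=sinΔλ·cosφ2=0.27796509, x=cosφ1·sinφ2-sinφ1·cosφ2·cosΔλ=0.94581832; θ=atan2(y, x)=16.3775° ≈ 16.4°
Leg 4: φ1=0.7967847, φ2=0.2522908, Δφ=-0.5444939, Δλ=2.8511001 rad; a=sin²(Δφ/2)+cosφ1·cosφ2·sin²(Δλ/2)=0.7350066937; c=2·atan2(√a, √(1-a))=2.060102272; dist=6371·c=13124.912 ≈ 13124.9 km; running total=41609.0 km
Leg 4 bearing: y=sinΔλ·cosφ2=0.27735692, x=cosφ1·sinφ2-sinφ1·cosφ2·cosΔλ=0.83795021; θ=atan2(y, x)=18.3143° ≈ 18.3°

Leg 1: dist=10041.0 km, bearing=291.7°
Leg 2: dist=7361.3 km, bearing=61.1°
Leg 3: dist=11081.8 km, bearing=16.4°
Leg 4: dist=13124.9 km, bearing=18.3°
Total: 41609.0 km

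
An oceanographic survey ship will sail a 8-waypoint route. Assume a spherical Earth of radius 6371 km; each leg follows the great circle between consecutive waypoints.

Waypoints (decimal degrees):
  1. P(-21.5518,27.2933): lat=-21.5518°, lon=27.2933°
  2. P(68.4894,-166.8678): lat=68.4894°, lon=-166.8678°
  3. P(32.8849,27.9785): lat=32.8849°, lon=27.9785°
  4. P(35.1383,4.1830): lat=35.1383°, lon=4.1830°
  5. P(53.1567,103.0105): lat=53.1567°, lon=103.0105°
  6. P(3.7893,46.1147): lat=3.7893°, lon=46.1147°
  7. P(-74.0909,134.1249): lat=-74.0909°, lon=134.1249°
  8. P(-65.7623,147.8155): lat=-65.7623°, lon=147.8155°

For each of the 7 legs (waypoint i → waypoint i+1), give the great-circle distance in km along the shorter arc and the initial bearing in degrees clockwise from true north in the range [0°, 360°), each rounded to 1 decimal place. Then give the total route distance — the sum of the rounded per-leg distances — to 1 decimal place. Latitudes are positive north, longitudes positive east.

Leg 1: dist=14706.1 km, bearing=7.0°
Leg 2: dist=8675.9 km, bearing=347.3°
Leg 3: dist=2202.3 km, bearing=283.1°
Leg 4: dist=7487.2 km, bearing=39.9°
Leg 5: dist=7526.4 km, bearing=244.6°
Leg 6: dist=10352.1 km, bearing=164.1°
Leg 7: dist=1057.5 km, bearing=36.0°
Total: 52007.5 km

Leg 1: φ1=-0.3761499, φ2=1.1953655, Δφ=1.5715154, Δλ=-3.3887505 rad; a=sin²(Δφ/2)+cosφ1·cosφ2·sin²(Δλ/2)=0.8362154487; c=2·atan2(√a, √(1-a))=2.308284522; dist=6371·c=14706.081 ≈ 14706.1 km; running total=14706.1 km
Leg 1 bearing: y=sinΔλ·cosφ2=0.08970632, x=cosφ1·sinφ2-sinφ1·cosφ2·cosΔλ=0.73470366; θ=atan2(y, x)=6.9613° ≈ 7.0°
Leg 2: φ1=1.1953655, φ2=0.5739498, Δφ=-0.6214158, Δλ=3.4007095 rad; a=sin²(Δφ/2)+cosφ1·cosφ2·sin²(Δλ/2)=0.3962515109; c=2·atan2(√a, √(1-a))=1.361780775; dist=6371·c=8675.905 ≈ 8675.9 km; running total=23382.0 km
Leg 2 bearing: y=sinΔλ·cosφ2=-0.21516991, x=cosφ1·sinφ2-sinφ1·cosφ2·cosΔλ=0.95427822; θ=atan2(y, x)=-12.7065° <0 so +360° → 347.2935° ≈ 347.3°
Leg 3: φ1=0.5739498, φ2=0.6132790, Δφ=0.0393292, Δλ=-0.4153098 rad; a=sin²(Δφ/2)+cosφ1·cosφ2·sin²(Δλ/2)=0.0295755935; c=2·atan2(√a, √(1-a))=0.345669518; dist=6371·c=2202.260 ≈ 2202.3 km; running total=25584.3 km
Leg 3 bearing: y=sinΔλ·cosφ2=-0.32994652, x=cosφ1·sinφ2-sinφ1·cosφ2·cosΔλ=0.07706364; θ=atan2(y, x)=-76.8534° <0 so +360° → 283.1466° ≈ 283.1°
Leg 4: φ1=0.6132790, φ2=0.9277594, Δφ=0.3144804, Δλ=1.7248653 rad; a=sin²(Δφ/2)+cosφ1·cosφ2·sin²(Δλ/2)=0.3073240596; c=2·atan2(√a, √(1-a))=1.175207204; dist=6371·c=7487.245 ≈ 7487.2 km; running total=33071.5 km
Leg 4 bearing: y=sinΔλ·cosφ2=0.59252587, x=cosφ1·sinφ2-sinφ1·cosφ2·cosΔλ=0.70740160; θ=atan2(y, x)=39.9498° ≈ 39.9°
Leg 5: φ1=0.9277594, φ2=0.0661358, Δφ=-0.8616237, Δλ=-0.9930190 rad; a=sin²(Δφ/2)+cosφ1·cosφ2·sin²(Δλ/2)=0.3101661784; c=2·atan2(√a, √(1-a))=1.181359314; dist=6371·c=7526.440 ≈ 7526.4 km; running total=40597.9 km
Leg 5 bearing: y=sinΔλ·cosφ2=-0.83584737, x=cosφ1·sinφ2-sinφ1·cosφ2·cosΔλ=-0.39649924; θ=atan2(y, x)=-115.3782° <0 so +360° → 244.6218° ≈ 244.6°
Leg 6: φ1=0.0661358, φ2=-1.2931302, Δφ=-1.3592659, Δλ=1.5360678 rad; a=sin²(Δφ/2)+cosφ1·cosφ2·sin²(Δλ/2)=0.5270297330; c=2·atan2(√a, √(1-a))=1.624882158; dist=6371·c=10352.124 ≈ 10352.1 km; running total=50950.0 km
Leg 6 bearing: y=sinΔλ·cosφ2=0.27394668, x=cosφ1·sinφ2-sinφ1·cosφ2·cosΔλ=-0.96022434; θ=atan2(y, x)=164.0768° ≈ 164.1°
Leg 7: φ1=-1.2931302, φ2=-1.1477687, Δφ=0.1453615, Δλ=0.2389460 rad; a=sin²(Δφ/2)+cosφ1·cosφ2·sin²(Δλ/2)=0.0068717891; c=2·atan2(√a, √(1-a))=0.165982981; dist=6371·c=1057.478 ≈ 1057.5 km; running total=52007.5 km
Leg 7 bearing: y=sinΔλ·cosφ2=0.09716210, x=cosφ1·sinφ2-sinφ1·cosφ2·cosΔλ=0.13363307; θ=atan2(y, x)=36.0202° ≈ 36.0°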